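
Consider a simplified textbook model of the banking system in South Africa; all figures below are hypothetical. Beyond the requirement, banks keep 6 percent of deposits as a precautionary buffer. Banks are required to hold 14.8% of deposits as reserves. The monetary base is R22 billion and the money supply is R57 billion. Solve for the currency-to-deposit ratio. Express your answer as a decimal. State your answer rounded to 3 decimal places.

0.290

Using m = M/MB = 57/22 ≈ 2.590909. From m = (1 + c)/(c + rr + e), rearranging gives 1 + c = m·(c + rr + e), so c·(1 − m) = m·(rr + e) − 1.
Hence c = [m·(rr + e) − 1]/(1 − m) = [2.590909 × (0.148 + 0.06) − 1] / (1 − 2.590909) ≈ 0.289829.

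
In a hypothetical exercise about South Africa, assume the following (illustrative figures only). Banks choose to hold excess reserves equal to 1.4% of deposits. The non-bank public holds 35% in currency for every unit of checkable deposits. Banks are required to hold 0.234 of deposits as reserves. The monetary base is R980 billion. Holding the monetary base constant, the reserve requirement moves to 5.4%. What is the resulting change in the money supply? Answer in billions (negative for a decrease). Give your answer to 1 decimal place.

Initially m₁ = (1 + 0.35) / (0.234 + 0.014 + 0.35) ≈ 2.25753, so M₁ = 2.25753 × 980 = 2212.3794 billion.
After the change m₂ = (1 + 0.35) / (0.054 + 0.014 + 0.35) ≈ 3.22967, so M₂ = 3.22967 × 980 = 3165.0766 billion.
ΔM = M₂ − M₁ = 3165.0766 − 2212.3794 = 952.6972 billion.

R952.7 billion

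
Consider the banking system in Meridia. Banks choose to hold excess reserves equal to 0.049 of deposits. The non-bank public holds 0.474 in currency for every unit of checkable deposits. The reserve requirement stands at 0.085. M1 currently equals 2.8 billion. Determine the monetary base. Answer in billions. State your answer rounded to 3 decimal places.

1.155 billion

The money multiplier is m = (1 + c) / (rr + e + c) = (1 + 0.474) / (0.085 + 0.049 + 0.474) ≈ 2.42434.
MB = M / m = 2.8 / 2.42434 ≈ 1.155 billion.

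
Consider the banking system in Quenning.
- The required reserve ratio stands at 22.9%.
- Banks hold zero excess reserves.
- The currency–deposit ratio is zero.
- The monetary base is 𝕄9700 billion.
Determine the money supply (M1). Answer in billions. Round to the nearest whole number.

𝕄42358 billion

With no currency drain or excess reserves, the money multiplier is m = 1/rr = 1/0.229 ≈ 4.36681.
Money supply M = m × MB = 4.36681 × 9700 = 42358.057 billion.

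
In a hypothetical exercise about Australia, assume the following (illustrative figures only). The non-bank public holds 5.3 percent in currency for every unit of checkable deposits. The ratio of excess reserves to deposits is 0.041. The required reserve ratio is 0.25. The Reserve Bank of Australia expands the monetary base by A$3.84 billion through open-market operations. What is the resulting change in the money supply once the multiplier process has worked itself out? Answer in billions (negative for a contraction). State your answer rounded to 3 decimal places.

The money multiplier is m = (1 + c) / (rr + e + c) = (1 + 0.053) / (0.25 + 0.041 + 0.053) ≈ 3.06105.
The purchase adds 3.84 billion of base, so ΔM = m × ΔMB = 3.06105 × (+3.84) ≈ 11.7544 billion.

A$11.754 billion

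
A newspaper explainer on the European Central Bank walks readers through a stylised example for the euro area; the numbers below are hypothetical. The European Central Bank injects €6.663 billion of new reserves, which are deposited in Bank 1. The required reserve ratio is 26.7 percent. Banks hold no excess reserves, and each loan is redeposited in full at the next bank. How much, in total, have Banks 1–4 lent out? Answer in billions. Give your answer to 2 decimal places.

€13.01 billion

Bank i lends (1 − rr)^i of the original deposit: Bank 1 lends 6.663·0.7330 ≈ 4.8840, Bank 2 lends 6.663·0.7330² ≈ 3.5800, and so on.
Summing a geometric series: total = 6.663·[0.7330·(1 − 0.7330^4) / (1 − 0.7330)] ≈ 13.0115 billion.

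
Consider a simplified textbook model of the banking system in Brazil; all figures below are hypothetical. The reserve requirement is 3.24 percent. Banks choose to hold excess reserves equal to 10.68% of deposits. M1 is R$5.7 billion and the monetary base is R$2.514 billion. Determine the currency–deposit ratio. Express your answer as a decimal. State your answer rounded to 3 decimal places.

Using m = M/MB = 5.7/2.514 ≈ 2.267303. From m = (1 + c)/(c + rr + e), rearranging gives 1 + c = m·(c + rr + e), so c·(1 − m) = m·(rr + e) − 1.
Hence c = [m·(rr + e) − 1]/(1 − m) = [2.267303 × (0.0324 + 0.1068) − 1] / (1 − 2.267303) ≈ 0.540038.

0.540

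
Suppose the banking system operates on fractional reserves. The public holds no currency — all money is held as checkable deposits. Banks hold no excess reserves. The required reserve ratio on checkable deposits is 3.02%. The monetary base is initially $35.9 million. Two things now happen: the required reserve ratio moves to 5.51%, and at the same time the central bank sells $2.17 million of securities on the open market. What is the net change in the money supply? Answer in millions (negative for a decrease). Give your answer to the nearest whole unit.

-577 million

Before: m₁ = 1 / (0.0302) ≈ 33.1126, MB₁ = 35.9, so M₁ = 33.1126 × 35.9 ≈ 1188.7423 million.
After: m₂ = 1 / (0.0551) ≈ 18.1488, MB₂ = 35.9 − 2.17 = 33.73, so M₂ = 18.1488 × 33.73 ≈ 612.159 million.
ΔM = M₂ − M₁ = 612.159 − 1188.7423 = -576.5833 million.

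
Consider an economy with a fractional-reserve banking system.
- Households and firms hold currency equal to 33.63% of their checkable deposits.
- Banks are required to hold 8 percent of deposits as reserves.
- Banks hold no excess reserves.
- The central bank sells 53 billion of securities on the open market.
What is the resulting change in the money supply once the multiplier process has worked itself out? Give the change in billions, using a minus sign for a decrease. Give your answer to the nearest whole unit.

The money multiplier is m = (1 + c) / (rr + c) = (1 + 0.3363) / (0.08 + 0.3363) ≈ 3.2099.
The sale removes 53 billion of base, so ΔM = m × ΔMB = 3.2099 × (−53) = -170.1247 billion.

-170 billion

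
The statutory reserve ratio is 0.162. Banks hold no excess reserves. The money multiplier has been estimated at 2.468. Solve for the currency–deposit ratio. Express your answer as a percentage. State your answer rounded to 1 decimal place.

Using m = 2.468. From m = (1 + c)/(c + rr + e), rearranging gives 1 + c = m·(c + rr + e), so c·(1 − m) = m·(rr + e) − 1.
Hence c = [m·(rr + e) − 1]/(1 − m) = [2.468 × (0.162 + 0) − 1] / (1 − 2.468) ≈ 0.408845.

40.9%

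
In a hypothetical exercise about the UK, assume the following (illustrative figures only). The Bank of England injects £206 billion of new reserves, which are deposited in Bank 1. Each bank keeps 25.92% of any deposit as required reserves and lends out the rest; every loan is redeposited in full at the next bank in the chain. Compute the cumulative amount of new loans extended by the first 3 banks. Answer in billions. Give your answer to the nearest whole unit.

Bank i lends (1 − rr)^i of the original deposit: Bank 1 lends 206·0.7408 = 152.6048, Bank 2 lends 206·0.7408² ≈ 113.0496, and so on.
Summing a geometric series: total = 206·[0.7408·(1 − 0.7408^3) / (1 − 0.7408)] ≈ 349.4016 billion.

£349 billion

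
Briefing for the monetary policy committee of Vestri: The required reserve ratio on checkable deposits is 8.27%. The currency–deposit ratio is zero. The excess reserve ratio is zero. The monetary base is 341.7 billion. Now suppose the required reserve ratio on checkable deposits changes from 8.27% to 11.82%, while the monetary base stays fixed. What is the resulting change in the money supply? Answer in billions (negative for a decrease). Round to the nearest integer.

-1241 billion

Initially m₁ = 1 / (0.0827) ≈ 12.0919, so M₁ = 12.0919 × 341.7 ≈ 4131.8022 billion.
After the change m₂ = 1 / (0.1182) ≈ 8.4602, so M₂ = 8.4602 × 341.7 ≈ 2890.8503 billion.
ΔM = M₂ − M₁ = 2890.8503 − 4131.8022 = -1240.9519 billion.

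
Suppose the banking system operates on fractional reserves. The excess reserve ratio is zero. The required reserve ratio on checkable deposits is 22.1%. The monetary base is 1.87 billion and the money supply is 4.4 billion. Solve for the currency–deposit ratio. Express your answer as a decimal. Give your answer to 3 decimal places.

0.355

Using m = M/MB = 4.4/1.87 ≈ 2.352941. From m = (1 + c)/(c + rr + e), rearranging gives 1 + c = m·(c + rr + e), so c·(1 − m) = m·(rr + e) − 1.
Hence c = [m·(rr + e) − 1]/(1 − m) = [2.352941 × (0.221 + 0) − 1] / (1 − 2.352941) ≈ 0.354783.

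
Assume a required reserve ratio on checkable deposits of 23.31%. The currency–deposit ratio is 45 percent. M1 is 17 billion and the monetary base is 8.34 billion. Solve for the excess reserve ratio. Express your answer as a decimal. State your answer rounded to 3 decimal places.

Using m = M/MB = 17/8.34 ≈ 2.038369. Since m = (1 + c)/(c + rr + e), the denominator satisfies c + rr + e = (1 + c)/m = (1 + 0.45) / 2.038369 ≈ 0.711353.
With c = 0.45 and rr = 0.2331, the excess reserve ratio is 0.711353 − 0.45 − 0.2331 = 0.028253.

0.028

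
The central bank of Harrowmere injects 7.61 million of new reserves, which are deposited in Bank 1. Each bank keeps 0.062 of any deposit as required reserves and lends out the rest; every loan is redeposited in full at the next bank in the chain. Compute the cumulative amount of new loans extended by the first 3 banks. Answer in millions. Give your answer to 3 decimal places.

Bank i lends (1 − rr)^i of the original deposit: Bank 1 lends 7.61·0.9380 ≈ 7.1382, Bank 2 lends 7.61·0.9380² ≈ 6.6956, and so on.
Summing a geometric series: total = 7.61·[0.9380·(1 − 0.9380^3) / (1 − 0.9380)] ≈ 20.1143 million.

20.114 million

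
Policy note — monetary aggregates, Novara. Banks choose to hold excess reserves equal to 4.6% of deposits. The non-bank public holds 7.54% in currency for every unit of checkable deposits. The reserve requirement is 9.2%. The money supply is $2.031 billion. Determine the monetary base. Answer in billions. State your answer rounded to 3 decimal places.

The money multiplier is m = (1 + c) / (rr + e + c) = (1 + 0.0754) / (0.092 + 0.046 + 0.0754) ≈ 5.03936.
MB = M / m = 2.031 / 5.03936 ≈ 0.403 billion.

$0.403 billion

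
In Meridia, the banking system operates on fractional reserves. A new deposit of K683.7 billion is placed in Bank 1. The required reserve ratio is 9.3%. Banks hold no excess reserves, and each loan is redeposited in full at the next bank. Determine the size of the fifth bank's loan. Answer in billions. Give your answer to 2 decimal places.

K419.66 billion

Each bank lends a fraction (1 − rr) = 0.9070 of the deposit it receives, so Bank 5 receives 683.7·0.9070^4 and lends 683.7·0.9070^5 ≈ 419.6643 billion.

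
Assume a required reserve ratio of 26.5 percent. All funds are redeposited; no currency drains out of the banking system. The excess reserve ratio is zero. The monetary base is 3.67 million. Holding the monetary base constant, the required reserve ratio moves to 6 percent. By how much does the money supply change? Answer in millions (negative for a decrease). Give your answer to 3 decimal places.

Initially m₁ = 1 / (0.265) ≈ 3.77358, so M₁ = 3.77358 × 3.67 ≈ 13.849 million.
After the change m₂ = 1 / (0.06) ≈ 16.66667, so M₂ = 16.66667 × 3.67 ≈ 61.1667 million.
ΔM = M₂ − M₁ = 61.1667 − 13.849 = 47.3177 million.

47.318 million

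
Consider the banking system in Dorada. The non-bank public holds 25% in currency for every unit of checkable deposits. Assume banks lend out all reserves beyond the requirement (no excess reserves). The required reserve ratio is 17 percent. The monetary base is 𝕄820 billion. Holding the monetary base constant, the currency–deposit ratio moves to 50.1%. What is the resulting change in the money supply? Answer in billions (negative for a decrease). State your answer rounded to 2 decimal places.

-606.17 billion

Initially m₁ = (1 + 0.25) / (0.17 + 0.25) ≈ 2.976190, so M₁ = 2.976190 × 820 = 2440.4758 billion.
After the change m₂ = (1 + 0.501) / (0.17 + 0.501) ≈ 2.236960, so M₂ = 2.236960 × 820 = 1834.3072 billion.
ΔM = M₂ − M₁ = 1834.3072 − 2440.4758 = -606.1686 billion.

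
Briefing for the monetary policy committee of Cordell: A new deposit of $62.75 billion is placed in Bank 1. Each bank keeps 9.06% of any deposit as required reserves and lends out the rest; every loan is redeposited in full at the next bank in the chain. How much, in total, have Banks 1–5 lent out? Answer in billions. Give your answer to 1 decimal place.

$238.1 billion

Bank i lends (1 − rr)^i of the original deposit: Bank 1 lends 62.75·0.9094 ≈ 57.0648, Bank 2 lends 62.75·0.9094² ≈ 51.8948, and so on.
Summing a geometric series: total = 62.75·[0.9094·(1 − 0.9094^5) / (1 − 0.9094)] ≈ 238.0992 billion.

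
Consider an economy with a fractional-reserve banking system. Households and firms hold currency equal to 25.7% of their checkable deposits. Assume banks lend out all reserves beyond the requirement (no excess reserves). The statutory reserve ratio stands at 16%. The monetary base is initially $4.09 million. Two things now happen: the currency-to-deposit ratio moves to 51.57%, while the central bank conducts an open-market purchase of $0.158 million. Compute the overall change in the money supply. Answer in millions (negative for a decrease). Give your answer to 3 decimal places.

-2.800 million

Before: m₁ = (1 + 0.257) / (0.16 + 0.257) ≈ 3.01439, MB₁ = 4.09, so M₁ = 3.01439 × 4.09 ≈ 12.3289 million.
After: m₂ = (1 + 0.5157) / (0.16 + 0.5157) ≈ 2.24316, MB₂ = 4.09 + 0.158 = 4.248, so M₂ = 2.24316 × 4.248 ≈ 9.5289 million.
ΔM = M₂ − M₁ = 9.5289 − 12.3289 = -2.8 million.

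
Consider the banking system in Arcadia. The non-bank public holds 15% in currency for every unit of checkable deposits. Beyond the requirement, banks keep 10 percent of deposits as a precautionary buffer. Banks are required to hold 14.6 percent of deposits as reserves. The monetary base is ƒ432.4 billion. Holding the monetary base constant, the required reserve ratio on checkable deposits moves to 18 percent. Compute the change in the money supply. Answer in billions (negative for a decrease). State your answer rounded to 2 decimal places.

Initially m₁ = (1 + 0.15) / (0.146 + 0.1 + 0.15) ≈ 2.904040, so M₁ = 2.904040 × 432.4 ≈ 1255.7069 billion.
After the change m₂ = (1 + 0.15) / (0.18 + 0.1 + 0.15) ≈ 2.674419, so M₂ = 2.674419 × 432.4 ≈ 1156.4188 billion.
ΔM = M₂ − M₁ = 1156.4188 − 1255.7069 = -99.2881 billion.

-99.29 billion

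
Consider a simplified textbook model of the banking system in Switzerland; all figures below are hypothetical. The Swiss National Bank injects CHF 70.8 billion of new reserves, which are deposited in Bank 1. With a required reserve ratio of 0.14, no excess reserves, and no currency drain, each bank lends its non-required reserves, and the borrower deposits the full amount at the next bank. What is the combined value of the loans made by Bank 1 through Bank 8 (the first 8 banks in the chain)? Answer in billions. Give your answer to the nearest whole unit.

Bank i lends (1 − rr)^i of the original deposit: Bank 1 lends 70.8·0.8600 = 60.8880, Bank 2 lends 70.8·0.8600² ≈ 52.3637, and so on.
Summing a geometric series: total = 70.8·[0.8600·(1 − 0.8600^8) / (1 − 0.8600)] ≈ 304.7801 billion.

CHF 305 billion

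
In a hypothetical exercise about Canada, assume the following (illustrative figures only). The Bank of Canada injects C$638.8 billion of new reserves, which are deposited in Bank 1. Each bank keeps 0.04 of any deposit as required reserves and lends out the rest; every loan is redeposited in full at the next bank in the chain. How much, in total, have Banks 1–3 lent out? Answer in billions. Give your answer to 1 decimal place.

C$1767.1 billion

Bank i lends (1 − rr)^i of the original deposit: Bank 1 lends 638.8·0.9600 = 613.2480, Bank 2 lends 638.8·0.9600² ≈ 588.7181, and so on.
Summing a geometric series: total = 638.8·[0.9600·(1 − 0.9600^3) / (1 − 0.9600)] ≈ 1767.1354 billion.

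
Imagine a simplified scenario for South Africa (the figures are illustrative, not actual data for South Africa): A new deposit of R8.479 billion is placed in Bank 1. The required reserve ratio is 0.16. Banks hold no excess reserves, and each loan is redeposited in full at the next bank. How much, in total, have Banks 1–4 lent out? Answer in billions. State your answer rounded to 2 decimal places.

R22.35 billion

Bank i lends (1 − rr)^i of the original deposit: Bank 1 lends 8.479·0.8400 ≈ 7.1224, Bank 2 lends 8.479·0.8400² ≈ 5.9828, and so on.
Summing a geometric series: total = 8.479·[0.8400·(1 − 0.8400^4) / (1 − 0.8400)] ≈ 22.3521 billion.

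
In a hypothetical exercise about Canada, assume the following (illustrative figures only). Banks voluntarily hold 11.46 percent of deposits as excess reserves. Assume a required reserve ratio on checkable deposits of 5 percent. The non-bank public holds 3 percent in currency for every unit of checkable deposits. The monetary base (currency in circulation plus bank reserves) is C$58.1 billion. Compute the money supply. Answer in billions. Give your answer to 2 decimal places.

C$307.52 billion

The money multiplier is m = (1 + c) / (rr + e + c) = (1 + 0.03) / (0.05 + 0.1146 + 0.03) ≈ 5.29291.
So M = m × MB = 5.29291 × 58.1 ≈ 307.5181 billion.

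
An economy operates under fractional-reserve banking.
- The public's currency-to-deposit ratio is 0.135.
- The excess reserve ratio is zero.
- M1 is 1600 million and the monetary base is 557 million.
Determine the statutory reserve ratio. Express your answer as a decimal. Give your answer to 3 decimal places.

Using m = M/MB = 1600/557 ≈ 2.872531. Since m = (1 + c)/(c + rr + e), the denominator satisfies c + rr + e = (1 + c)/m = (1 + 0.135) / 2.872531 ≈ 0.395122.
With c = 0.135 and e = 0, the statutory reserve ratio is 0.395122 − 0.135 − 0 = 0.260122.

0.260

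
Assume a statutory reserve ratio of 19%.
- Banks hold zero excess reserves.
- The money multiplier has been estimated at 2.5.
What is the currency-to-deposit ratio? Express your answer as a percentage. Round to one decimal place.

35.0%

Using m = 2.5. From m = (1 + c)/(c + rr + e), rearranging gives 1 + c = m·(c + rr + e), so c·(1 − m) = m·(rr + e) − 1.
Hence c = [m·(rr + e) − 1]/(1 − m) = [2.5 × (0.19 + 0) − 1] / (1 − 2.5) = 0.350000.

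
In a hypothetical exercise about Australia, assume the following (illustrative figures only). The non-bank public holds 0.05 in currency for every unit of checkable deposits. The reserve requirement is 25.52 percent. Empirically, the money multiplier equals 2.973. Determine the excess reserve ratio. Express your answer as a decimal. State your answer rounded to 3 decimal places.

Using m = 2.973. Since m = (1 + c)/(c + rr + e), the denominator satisfies c + rr + e = (1 + c)/m = (1 + 0.05) / 2.973 ≈ 0.353179.
With c = 0.05 and rr = 0.2552, the excess reserve ratio is 0.353179 − 0.05 − 0.2552 = 0.047979.

0.048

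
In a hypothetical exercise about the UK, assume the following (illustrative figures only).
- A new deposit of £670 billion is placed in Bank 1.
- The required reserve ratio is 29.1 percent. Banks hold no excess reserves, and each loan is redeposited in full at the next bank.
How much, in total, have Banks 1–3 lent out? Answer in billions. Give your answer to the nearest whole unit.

£1051 billion

Bank i lends (1 − rr)^i of the original deposit: Bank 1 lends 670·0.7090 = 475.0300, Bank 2 lends 670·0.7090² ≈ 336.7963, and so on.
Summing a geometric series: total = 670·[0.7090·(1 − 0.7090^3) / (1 − 0.7090)] ≈ 1050.6148 billion.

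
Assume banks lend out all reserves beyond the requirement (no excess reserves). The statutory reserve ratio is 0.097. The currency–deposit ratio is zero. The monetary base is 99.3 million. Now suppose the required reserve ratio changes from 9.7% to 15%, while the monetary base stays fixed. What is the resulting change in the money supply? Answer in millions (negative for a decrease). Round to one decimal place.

-361.7 million

Initially m₁ = 1 / (0.097) ≈ 10.3093, so M₁ = 10.3093 × 99.3 ≈ 1023.7135 million.
After the change m₂ = 1 / (0.15) ≈ 6.6667, so M₂ = 6.6667 × 99.3 ≈ 662.0033 million.
ΔM = M₂ − M₁ = 662.0033 − 1023.7135 = -361.7102 million.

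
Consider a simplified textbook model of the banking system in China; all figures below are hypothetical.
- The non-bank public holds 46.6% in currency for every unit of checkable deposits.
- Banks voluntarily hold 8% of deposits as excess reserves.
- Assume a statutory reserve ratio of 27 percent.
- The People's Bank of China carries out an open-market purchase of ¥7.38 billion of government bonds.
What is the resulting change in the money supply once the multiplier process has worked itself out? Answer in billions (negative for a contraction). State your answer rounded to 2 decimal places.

¥13.26 billion

The money multiplier is m = (1 + c) / (rr + e + c) = (1 + 0.466) / (0.27 + 0.08 + 0.466) ≈ 1.7966.
The purchase adds 7.38 billion of base, so ΔM = m × ΔMB = 1.7966 × (+7.38) ≈ 13.2589 billion.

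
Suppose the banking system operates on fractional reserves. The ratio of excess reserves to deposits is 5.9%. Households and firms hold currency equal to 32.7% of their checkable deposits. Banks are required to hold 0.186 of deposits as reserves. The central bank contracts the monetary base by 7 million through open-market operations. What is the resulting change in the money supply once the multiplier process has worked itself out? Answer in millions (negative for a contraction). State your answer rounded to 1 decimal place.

-16.2 million

The money multiplier is m = (1 + c) / (rr + e + c) = (1 + 0.327) / (0.186 + 0.059 + 0.327) ≈ 2.3199.
The sale removes 7 million of base, so ΔM = m × ΔMB = 2.3199 × (−7) = -16.2393 million.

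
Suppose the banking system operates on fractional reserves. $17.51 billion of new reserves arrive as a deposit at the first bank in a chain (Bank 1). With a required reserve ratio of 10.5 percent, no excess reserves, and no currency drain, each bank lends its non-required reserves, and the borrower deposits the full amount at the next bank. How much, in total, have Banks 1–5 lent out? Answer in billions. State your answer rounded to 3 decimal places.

$63.541 billion

Bank i lends (1 − rr)^i of the original deposit: Bank 1 lends 17.51·0.8950 ≈ 15.6715, Bank 2 lends 17.51·0.8950² ≈ 14.0259, and so on.
Summing a geometric series: total = 17.51·[0.8950·(1 − 0.8950^5) / (1 − 0.8950)] ≈ 63.5412 billion.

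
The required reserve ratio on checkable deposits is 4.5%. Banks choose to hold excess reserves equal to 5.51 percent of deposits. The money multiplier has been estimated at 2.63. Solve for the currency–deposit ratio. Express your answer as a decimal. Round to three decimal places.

Using m = 2.63. From m = (1 + c)/(c + rr + e), rearranging gives 1 + c = m·(c + rr + e), so c·(1 − m) = m·(rr + e) − 1.
Hence c = [m·(rr + e) − 1]/(1 − m) = [2.63 × (0.045 + 0.0551) − 1] / (1 − 2.63) ≈ 0.451986.

0.452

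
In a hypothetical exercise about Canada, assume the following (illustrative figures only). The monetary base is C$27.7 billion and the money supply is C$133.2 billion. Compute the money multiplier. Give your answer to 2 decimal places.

The money multiplier is m = M / MB = 133.2 / 27.7 ≈ 4.80866.

4.81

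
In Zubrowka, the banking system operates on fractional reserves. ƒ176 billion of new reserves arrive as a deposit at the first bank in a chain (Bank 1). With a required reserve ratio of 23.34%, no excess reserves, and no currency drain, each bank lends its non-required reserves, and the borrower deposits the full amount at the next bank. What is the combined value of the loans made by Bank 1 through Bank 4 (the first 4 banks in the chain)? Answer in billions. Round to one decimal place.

ƒ378.4 billion

Bank i lends (1 − rr)^i of the original deposit: Bank 1 lends 176·0.7666 = 134.9216, Bank 2 lends 176·0.7666² ≈ 103.4309, and so on.
Summing a geometric series: total = 176·[0.7666·(1 − 0.7666^4) / (1 − 0.7666)] ≈ 378.4264 billion.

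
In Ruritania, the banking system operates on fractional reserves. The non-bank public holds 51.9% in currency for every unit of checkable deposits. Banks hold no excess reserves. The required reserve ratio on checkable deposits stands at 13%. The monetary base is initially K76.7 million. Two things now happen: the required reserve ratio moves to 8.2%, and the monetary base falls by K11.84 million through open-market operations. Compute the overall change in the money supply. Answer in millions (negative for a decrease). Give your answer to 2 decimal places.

Before: m₁ = (1 + 0.519) / (0.13 + 0.519) ≈ 2.34052, MB₁ = 76.7, so M₁ = 2.34052 × 76.7 ≈ 179.5179 million.
After: m₂ = (1 + 0.519) / (0.082 + 0.519) ≈ 2.52745, MB₂ = 76.7 − 11.84 = 64.86, so M₂ = 2.52745 × 64.86 ≈ 163.9304 million.
ΔM = M₂ − M₁ = 163.9304 − 179.5179 = -15.5875 million.

-15.59 million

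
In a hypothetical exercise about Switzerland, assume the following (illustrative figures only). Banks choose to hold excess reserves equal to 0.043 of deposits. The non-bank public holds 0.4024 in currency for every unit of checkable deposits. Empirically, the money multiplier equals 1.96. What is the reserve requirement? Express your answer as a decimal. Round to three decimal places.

0.270

Using m = 1.96. Since m = (1 + c)/(c + rr + e), the denominator satisfies c + rr + e = (1 + c)/m = (1 + 0.4024) / 1.96 ≈ 0.715510.
With c = 0.4024 and e = 0.043, the reserve requirement is 0.715510 − 0.4024 − 0.043 = 0.27011.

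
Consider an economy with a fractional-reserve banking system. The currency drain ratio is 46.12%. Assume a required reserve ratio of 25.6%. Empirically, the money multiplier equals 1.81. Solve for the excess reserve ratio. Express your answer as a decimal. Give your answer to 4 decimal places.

Using m = 1.81. Since m = (1 + c)/(c + rr + e), the denominator satisfies c + rr + e = (1 + c)/m = (1 + 0.4612) / 1.81 ≈ 0.807293.
With c = 0.4612 and rr = 0.256, the excess reserve ratio is 0.807293 − 0.4612 − 0.256 = 0.090093.

0.0901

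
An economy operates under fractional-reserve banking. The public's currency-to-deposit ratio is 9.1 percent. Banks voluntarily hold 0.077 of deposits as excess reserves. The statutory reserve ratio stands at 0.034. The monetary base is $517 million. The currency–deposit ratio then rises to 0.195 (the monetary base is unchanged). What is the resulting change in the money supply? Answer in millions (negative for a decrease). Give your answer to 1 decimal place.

-773.3 million

Initially m₁ = (1 + 0.091) / (0.034 + 0.077 + 0.091) ≈ 5.40099, so M₁ = 5.40099 × 517 ≈ 2792.3118 million.
After the change m₂ = (1 + 0.195) / (0.034 + 0.077 + 0.195) ≈ 3.90523, so M₂ = 3.90523 × 517 ≈ 2019.0039 million.
ΔM = M₂ − M₁ = 2019.0039 − 2792.3118 = -773.3079 million.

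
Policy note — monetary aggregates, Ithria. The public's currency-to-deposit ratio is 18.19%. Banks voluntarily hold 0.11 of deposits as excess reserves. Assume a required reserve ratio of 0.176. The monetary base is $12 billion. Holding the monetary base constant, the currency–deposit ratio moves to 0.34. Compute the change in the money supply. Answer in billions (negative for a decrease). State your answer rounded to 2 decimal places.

-4.62 billion

Initially m₁ = (1 + 0.1819) / (0.176 + 0.11 + 0.1819) ≈ 2.52597, so M₁ = 2.52597 × 12 ≈ 30.3116 billion.
After the change m₂ = (1 + 0.34) / (0.176 + 0.11 + 0.34) ≈ 2.14058, so M₂ = 2.14058 × 12 ≈ 25.687 billion.
ΔM = M₂ − M₁ = 25.687 − 30.3116 = -4.6246 billion.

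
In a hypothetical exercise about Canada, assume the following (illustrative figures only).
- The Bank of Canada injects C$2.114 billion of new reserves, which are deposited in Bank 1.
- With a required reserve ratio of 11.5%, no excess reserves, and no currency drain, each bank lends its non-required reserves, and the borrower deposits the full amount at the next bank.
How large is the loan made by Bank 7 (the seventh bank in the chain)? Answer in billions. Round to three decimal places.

C$0.899 billion

Each bank lends a fraction (1 − rr) = 0.8850 of the deposit it receives, so Bank 7 receives 2.114·0.8850^6 and lends 2.114·0.8850^7 ≈ 0.8989 billion.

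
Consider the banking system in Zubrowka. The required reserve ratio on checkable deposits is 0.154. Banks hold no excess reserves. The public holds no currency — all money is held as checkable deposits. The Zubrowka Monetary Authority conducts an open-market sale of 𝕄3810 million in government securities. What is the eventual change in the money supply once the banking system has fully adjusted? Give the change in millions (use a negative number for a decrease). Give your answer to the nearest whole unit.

The simple money multiplier is m = 1/rr = 1/0.154 ≈ 6.49351.
An open-market sale reduces the monetary base by 3810 million, so ΔM = m × ΔMB = 6.49351 × (−3810) = -24740.2731 million.

-24740 million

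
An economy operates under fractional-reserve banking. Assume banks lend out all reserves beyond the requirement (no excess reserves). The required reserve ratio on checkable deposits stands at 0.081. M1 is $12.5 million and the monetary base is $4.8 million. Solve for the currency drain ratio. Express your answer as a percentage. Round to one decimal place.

49.2%

Using m = M/MB = 12.5/4.8 ≈ 2.604167. From m = (1 + c)/(c + rr + e), rearranging gives 1 + c = m·(c + rr + e), so c·(1 − m) = m·(rr + e) − 1.
Hence c = [m·(rr + e) − 1]/(1 − m) = [2.604167 × (0.081 + 0) − 1] / (1 − 2.604167) ≈ 0.491883.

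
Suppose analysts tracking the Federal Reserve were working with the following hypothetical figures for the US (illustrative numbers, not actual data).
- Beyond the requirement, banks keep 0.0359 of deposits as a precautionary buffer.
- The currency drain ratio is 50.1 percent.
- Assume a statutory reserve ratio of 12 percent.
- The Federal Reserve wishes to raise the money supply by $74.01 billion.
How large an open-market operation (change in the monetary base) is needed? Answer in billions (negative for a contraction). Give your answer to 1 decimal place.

The money multiplier is m = (1 + c) / (rr + e + c) = (1 + 0.501) / (0.12 + 0.0359 + 0.501) ≈ 2.2850.
ΔMB = ΔM / m = (+74.01) / 2.2850 ≈ 32.3895 billion.

$32.4 billion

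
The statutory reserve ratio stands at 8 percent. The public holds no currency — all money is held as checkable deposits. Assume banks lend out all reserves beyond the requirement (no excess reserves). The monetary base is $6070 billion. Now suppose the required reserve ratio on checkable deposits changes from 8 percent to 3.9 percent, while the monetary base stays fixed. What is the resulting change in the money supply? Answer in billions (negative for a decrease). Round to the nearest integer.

$79766 billion

Initially m₁ = 1 / (0.08) = 12.5, so M₁ = 12.5 × 6070 = 75875 billion.
After the change m₂ = 1 / (0.039) ≈ 25.64103, so M₂ = 25.64103 × 6070 = 155641.0521 billion.
ΔM = M₂ − M₁ = 155641.0521 − 75875 = 79766.0521 billion.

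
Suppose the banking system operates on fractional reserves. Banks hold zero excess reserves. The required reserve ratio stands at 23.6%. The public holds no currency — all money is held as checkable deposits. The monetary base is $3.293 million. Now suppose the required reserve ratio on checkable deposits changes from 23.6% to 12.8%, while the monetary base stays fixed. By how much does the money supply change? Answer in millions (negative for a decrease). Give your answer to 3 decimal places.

$11.773 million

Initially m₁ = 1 / (0.236) ≈ 4.23729, so M₁ = 4.23729 × 3.293 ≈ 13.9534 million.
After the change m₂ = 1 / (0.128) = 7.81250, so M₂ = 7.81250 × 3.293 ≈ 25.7266 million.
ΔM = M₂ − M₁ = 25.7266 − 13.9534 = 11.7732 million.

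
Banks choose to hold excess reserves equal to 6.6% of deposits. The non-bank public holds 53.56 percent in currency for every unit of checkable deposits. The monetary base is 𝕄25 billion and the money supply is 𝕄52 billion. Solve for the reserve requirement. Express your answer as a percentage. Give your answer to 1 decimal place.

13.7%

Using m = M/MB = 52/25 = 2.080000. Since m = (1 + c)/(c + rr + e), the denominator satisfies c + rr + e = (1 + c)/m = (1 + 0.5356) / 2.080000 ≈ 0.738269.
With c = 0.5356 and e = 0.066, the reserve requirement is 0.738269 − 0.5356 − 0.066 = 0.136669.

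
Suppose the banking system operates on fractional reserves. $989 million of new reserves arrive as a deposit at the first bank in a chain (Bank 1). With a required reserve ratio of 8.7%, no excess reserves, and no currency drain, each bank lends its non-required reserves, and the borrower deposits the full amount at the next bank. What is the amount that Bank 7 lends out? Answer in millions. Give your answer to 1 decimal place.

Each bank lends a fraction (1 − rr) = 0.9130 of the deposit it receives, so Bank 7 receives 989·0.9130^6 and lends 989·0.9130^7 ≈ 522.9880 million.

$523.0 million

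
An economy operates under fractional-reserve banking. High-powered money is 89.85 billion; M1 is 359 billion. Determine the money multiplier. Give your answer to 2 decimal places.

4.00

The money multiplier is m = M / MB = 359 / 89.85 ≈ 3.99555.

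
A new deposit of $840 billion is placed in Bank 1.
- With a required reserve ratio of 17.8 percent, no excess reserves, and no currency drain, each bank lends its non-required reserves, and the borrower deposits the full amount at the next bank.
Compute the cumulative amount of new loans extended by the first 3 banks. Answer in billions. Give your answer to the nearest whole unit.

$1725 billion

Bank i lends (1 − rr)^i of the original deposit: Bank 1 lends 840·0.8220 = 690.4800, Bank 2 lends 840·0.8220² ≈ 567.5746, and so on.
Summing a geometric series: total = 840·[0.8220·(1 − 0.8220^3) / (1 − 0.8220)] ≈ 1724.6008 billion.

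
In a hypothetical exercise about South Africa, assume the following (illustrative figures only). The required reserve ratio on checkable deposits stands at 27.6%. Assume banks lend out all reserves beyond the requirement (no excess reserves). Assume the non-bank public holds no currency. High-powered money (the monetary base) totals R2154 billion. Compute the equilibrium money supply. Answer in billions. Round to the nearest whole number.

R7804 billion

With no currency drain or excess reserves, the money multiplier is m = 1/rr = 1/0.276 ≈ 3.62319.
Money supply M = m × MB = 3.62319 × 2154 ≈ 7804.3513 billion.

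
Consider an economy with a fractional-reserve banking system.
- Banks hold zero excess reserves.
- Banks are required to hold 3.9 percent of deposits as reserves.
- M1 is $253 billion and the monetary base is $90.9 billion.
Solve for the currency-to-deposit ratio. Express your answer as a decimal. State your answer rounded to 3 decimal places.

0.500

Using m = M/MB = 253/90.9 ≈ 2.783278. From m = (1 + c)/(c + rr + e), rearranging gives 1 + c = m·(c + rr + e), so c·(1 − m) = m·(rr + e) − 1.
Hence c = [m·(rr + e) − 1]/(1 − m) = [2.783278 × (0.039 + 0) − 1] / (1 − 2.783278) ≈ 0.499895.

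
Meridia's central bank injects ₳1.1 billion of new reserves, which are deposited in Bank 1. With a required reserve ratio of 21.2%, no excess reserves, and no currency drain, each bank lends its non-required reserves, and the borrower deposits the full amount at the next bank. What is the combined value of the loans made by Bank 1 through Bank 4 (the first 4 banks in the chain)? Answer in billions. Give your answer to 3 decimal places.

Bank i lends (1 − rr)^i of the original deposit: Bank 1 lends 1.1·0.7880 = 0.8668, Bank 2 lends 1.1·0.7880² ≈ 0.6830, and so on.
Summing a geometric series: total = 1.1·[0.7880·(1 − 0.7880^4) / (1 − 0.7880)] ≈ 2.5122 billion.

₳2.512 billion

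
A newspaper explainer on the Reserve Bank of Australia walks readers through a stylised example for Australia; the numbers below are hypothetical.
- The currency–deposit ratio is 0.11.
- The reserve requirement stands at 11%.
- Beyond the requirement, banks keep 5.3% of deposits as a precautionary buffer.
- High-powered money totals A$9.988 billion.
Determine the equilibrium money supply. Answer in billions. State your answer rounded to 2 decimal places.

The money multiplier is m = (1 + c) / (rr + e + c) = (1 + 0.11) / (0.11 + 0.053 + 0.11) ≈ 4.0659.
So M = m × MB = 4.0659 × 9.988 ≈ 40.6102 billion.

A$40.61 billion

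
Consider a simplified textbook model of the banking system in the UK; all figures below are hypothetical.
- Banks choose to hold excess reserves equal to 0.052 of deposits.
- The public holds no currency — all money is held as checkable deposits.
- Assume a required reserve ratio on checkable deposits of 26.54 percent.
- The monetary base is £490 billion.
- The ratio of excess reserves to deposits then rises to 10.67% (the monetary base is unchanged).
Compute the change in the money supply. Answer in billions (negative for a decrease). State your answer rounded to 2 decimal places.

-226.94 billion

Initially m₁ = 1 / (0.2654 + 0.052) ≈ 3.150599, so M₁ = 3.150599 × 490 ≈ 1543.7935 billion.
After the change m₂ = 1 / (0.2654 + 0.1067) ≈ 2.687450, so M₂ = 2.687450 × 490 = 1316.8505 billion.
ΔM = M₂ − M₁ = 1316.8505 − 1543.7935 = -226.943 billion.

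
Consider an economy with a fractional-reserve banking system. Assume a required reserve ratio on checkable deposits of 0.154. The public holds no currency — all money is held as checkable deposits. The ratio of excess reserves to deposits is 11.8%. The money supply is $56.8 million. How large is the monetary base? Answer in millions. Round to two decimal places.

The money multiplier is m = 1 / (rr + e) = 1 / (0.154 + 0.118) ≈ 3.67647.
MB = M / m = 56.8 / 3.67647 ≈ 15.4496 million.

$15.45 million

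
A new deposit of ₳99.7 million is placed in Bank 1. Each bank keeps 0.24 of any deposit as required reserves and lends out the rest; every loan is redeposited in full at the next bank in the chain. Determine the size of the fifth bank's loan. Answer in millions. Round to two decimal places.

Each bank lends a fraction (1 − rr) = 0.7600 of the deposit it receives, so Bank 5 receives 99.7·0.7600^4 and lends 99.7·0.7600^5 ≈ 25.2792 million.

₳25.28 million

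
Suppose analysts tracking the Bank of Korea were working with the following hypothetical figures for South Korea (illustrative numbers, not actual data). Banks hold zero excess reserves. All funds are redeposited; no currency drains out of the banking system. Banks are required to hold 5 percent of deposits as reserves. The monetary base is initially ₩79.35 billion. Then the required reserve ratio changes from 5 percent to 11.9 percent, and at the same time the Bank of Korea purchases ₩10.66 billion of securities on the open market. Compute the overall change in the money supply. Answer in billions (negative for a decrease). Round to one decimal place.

-830.6 billion

Before: m₁ = 1 / (0.05) = 20, MB₁ = 79.35, so M₁ = 20 × 79.35 = 1587 billion.
After: m₂ = 1 / (0.119) ≈ 8.4034, MB₂ = 79.35 + 10.66 = 90.01, so M₂ = 8.4034 × 90.01 ≈ 756.39 billion.
ΔM = M₂ − M₁ = 756.39 − 1587 = -830.61 billion.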